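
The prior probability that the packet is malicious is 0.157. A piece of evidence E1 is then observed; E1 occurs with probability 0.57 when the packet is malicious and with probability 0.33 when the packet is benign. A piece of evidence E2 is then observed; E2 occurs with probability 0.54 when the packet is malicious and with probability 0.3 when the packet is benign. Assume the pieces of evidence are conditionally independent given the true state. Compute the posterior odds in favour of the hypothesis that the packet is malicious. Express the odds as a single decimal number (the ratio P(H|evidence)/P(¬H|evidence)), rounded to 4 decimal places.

Prior odds = 0.157/(1−0.157) = 0.18624.
Likelihood ratio for E1 = 0.57/0.33 = 1.7273.
Likelihood ratio for E2 = 0.54/0.3 = 1.8000.
Posterior odds = prior odds × LR₁ × LR₂ = 0.57904.

Posterior odds ≈ 0.5790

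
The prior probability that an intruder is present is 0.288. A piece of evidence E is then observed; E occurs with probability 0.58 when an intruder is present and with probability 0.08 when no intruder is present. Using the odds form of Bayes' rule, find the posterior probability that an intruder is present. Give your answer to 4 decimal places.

Posterior probability ≈ 0.7457

Prior odds = 0.288/(1−0.288) = 0.40449.
Likelihood ratio for E = 0.58/0.08 = 7.2500.
Posterior odds = prior odds × LR = 2.9326.
Posterior probability = odds/(1+odds) = 2.9326/3.9326 = 0.7457.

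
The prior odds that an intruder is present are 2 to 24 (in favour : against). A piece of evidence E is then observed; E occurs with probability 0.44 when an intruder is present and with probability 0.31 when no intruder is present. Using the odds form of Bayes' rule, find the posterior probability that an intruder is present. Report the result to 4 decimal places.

Prior odds = 2/24 = 0.083333.
Likelihood ratio for E = 0.44/0.31 = 1.4194.
Posterior odds = prior odds × LR = 0.11828.
Posterior probability = odds/(1+odds) = 0.11828/1.1183 = 0.1058.

Posterior probability ≈ 0.1058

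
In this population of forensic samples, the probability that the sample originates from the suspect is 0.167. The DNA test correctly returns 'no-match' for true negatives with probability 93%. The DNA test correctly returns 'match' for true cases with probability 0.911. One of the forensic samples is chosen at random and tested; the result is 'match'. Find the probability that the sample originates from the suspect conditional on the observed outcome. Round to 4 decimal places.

P(H | E) ≈ 0.7229

Let H be the event that the sample originates from the suspect. P(H) = 0.167, so P(¬H) = 0.833. With E the 'match' result, P(E|H) = 0.911 and P(E|¬H) = 0.07.
P(E) = 0.911·0.167 + 0.07·0.833 = 0.15214 + 0.058310 = 0.21045.
By Bayes' theorem, P(H|E) = 0.15214 / 0.21045 = 0.7229.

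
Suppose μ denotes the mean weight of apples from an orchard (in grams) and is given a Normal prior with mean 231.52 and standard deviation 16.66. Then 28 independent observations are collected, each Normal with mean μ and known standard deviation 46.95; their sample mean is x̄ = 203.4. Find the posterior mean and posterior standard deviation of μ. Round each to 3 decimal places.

Posterior mean ≈ 209.613; posterior SD ≈ 7.831

With known σ, the Normal prior is conjugate. Weight on the data is w = (n/σ²)/(n/σ² + 1/τ₀²) = 0.0127024/(0.0127024+0.00360288) = 0.77904.
Posterior mean = w·x̄ + (1−w)·μ₀ = 0.77904·203.4 + 0.22096·231.52 = 209.613. Posterior variance = 1/(0.0127024+0.00360288) = 61.3297, so SD = 7.831.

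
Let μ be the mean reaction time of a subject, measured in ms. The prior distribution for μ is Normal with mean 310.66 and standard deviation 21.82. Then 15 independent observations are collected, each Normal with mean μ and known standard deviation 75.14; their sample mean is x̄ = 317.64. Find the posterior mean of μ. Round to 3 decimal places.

Posterior mean ≈ 314.558

With known σ, the Normal prior is conjugate. Weight on the data is w = (n/σ²)/(n/σ² + 1/τ₀²) = 0.00265674/(0.00265674+0.00210034) = 0.55848.
Posterior mean = w·x̄ + (1−w)·μ₀ = 0.55848·317.64 + 0.44152·310.66 = 314.558.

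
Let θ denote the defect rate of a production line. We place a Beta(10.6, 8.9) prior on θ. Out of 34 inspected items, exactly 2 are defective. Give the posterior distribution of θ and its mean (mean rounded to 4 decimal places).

Observing 2 successes and 32 failures updates Beta(10.6, 8.9) by adding the success and failure counts to the two shape parameters: α = 10.6+2 = 12.6, β = 8.9+32 = 40.9.
E[θ | data] = 12.6/(12.6+40.9) = 0.2355.

Posterior: Beta(12.6, 40.9); mean ≈ 0.2355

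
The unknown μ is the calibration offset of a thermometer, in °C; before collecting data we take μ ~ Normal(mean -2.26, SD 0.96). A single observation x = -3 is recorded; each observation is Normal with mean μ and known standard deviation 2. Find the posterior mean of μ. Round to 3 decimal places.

Prior precision 1/τ₀² = 1/0.96² = 1.08507; data precision n/σ² = 1/2² = 0.250000.
Posterior precision = 1.08507 + 0.250000 = 1.33507.
Posterior mean = (1.08507·-2.26 + 0.250000·-3) / 1.33507 = -2.399.

Posterior mean ≈ -2.399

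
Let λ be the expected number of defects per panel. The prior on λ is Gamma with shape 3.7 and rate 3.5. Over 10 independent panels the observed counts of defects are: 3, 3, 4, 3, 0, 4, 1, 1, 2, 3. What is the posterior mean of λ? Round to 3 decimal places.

Total count ∑xᵢ = 24 over n = 10 panels.
Gamma is conjugate to the Poisson likelihood: posterior is Gamma(shape = 3.7+24 = 27.7, rate = 3.5+10 = 13.5).
E[λ | data] = 27.7/13.5 = 2.052.

Posterior mean ≈ 2.052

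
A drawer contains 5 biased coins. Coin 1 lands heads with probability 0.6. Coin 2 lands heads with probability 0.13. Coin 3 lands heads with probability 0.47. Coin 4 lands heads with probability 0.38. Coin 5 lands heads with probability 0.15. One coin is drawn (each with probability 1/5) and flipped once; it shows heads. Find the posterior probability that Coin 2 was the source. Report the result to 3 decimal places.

Posterior probability ≈ 0.075

P(heads|C1) = 0.6; P(heads|C2) = 0.13; P(heads|C3) = 0.47; P(heads|C4) = 0.38; P(heads|C5) = 0.15.
Prior × likelihood for each source: 0.2·0.6=0.1200, 0.2·0.13=0.02600, 0.2·0.47=0.09400, 0.2·0.38=0.07600, 0.2·0.15=0.03000. Summing gives P(heads) = 0.34600.
P(Coin 2 | heads) = 0.02600 / 0.34600 = 0.075.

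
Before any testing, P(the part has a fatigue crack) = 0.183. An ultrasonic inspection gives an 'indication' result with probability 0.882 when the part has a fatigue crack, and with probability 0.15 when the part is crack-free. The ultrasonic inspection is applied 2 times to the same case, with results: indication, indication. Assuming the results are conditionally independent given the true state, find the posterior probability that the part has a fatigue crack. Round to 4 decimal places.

Posterior P(H) ≈ 0.8856

Let H be the event that the part has a fatigue crack; start with P(H) = 0.183. P('indication'|H) = 0.882, P('indication'|¬H) = 0.15.
Update on result 1 ('indication'): P(H) ← 0.882·0.1830 / (0.882·0.1830 + 0.15·0.8170) = 0.16141/0.28396 = 0.5684.
Update on result 2 ('indication'): P(H) ← 0.882·0.5684 / (0.882·0.5684 + 0.15·0.4316) = 0.50135/0.56608 = 0.8856.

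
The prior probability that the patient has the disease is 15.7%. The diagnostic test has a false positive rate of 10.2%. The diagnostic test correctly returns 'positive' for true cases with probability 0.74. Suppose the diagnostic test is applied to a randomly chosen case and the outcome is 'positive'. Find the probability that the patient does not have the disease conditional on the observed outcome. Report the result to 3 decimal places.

Write H for 'the patient has the disease'. Prior odds H:¬H = 0.157/0.843 = 0.18624. For the 'positive' outcome, the likelihood ratio is 0.74/0.102 = 7.2549.
Posterior odds = 0.18624 × 7.2549 = 1.3512, so P(H|E) = 1.3512/(1+1.3512) = 0.575. Then P(¬H|E) = 1 − 0.575 = 0.425.

P(¬H | E) ≈ 0.425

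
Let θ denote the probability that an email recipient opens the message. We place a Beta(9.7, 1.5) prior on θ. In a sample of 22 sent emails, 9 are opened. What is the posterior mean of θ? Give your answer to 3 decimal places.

Observing 9 successes and 13 failures updates Beta(9.7, 1.5) by adding the success and failure counts to the two shape parameters: α = 9.7+9 = 18.7, β = 1.5+13 = 14.5.
Posterior mean = α/(α+β) = 18.7/33.2 = 0.563.

Posterior mean ≈ 0.563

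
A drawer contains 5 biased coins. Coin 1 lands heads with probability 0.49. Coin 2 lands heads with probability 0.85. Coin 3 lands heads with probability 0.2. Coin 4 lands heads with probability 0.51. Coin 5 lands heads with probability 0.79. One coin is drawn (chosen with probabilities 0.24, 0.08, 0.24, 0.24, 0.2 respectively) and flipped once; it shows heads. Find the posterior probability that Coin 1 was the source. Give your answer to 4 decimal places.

Tabulate prior·likelihood by source: [1] prior 0.24, lik 0.49, product 0.1176; [2] prior 0.08, lik 0.85, product 0.06800; [3] prior 0.24, lik 0.2, product 0.04800; [4] prior 0.24, lik 0.51, product 0.1224; [5] prior 0.2, lik 0.79, product 0.1580.
Normalizing constant = 0.51400; the posterior for Coin 1 is its product over the sum, 0.1176/0.51400 = 0.2288.

Posterior probability ≈ 0.2288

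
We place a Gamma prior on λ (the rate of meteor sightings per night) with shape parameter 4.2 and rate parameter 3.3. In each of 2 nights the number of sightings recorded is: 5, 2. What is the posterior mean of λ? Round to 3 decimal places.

Posterior mean ≈ 2.113

Total count ∑xᵢ = 7 over n = 2 nights.
Gamma is conjugate to the Poisson likelihood: posterior is Gamma(shape = 4.2+7 = 11.2, rate = 3.3+2 = 5.3).
E[λ | data] = 11.2/5.3 = 2.113.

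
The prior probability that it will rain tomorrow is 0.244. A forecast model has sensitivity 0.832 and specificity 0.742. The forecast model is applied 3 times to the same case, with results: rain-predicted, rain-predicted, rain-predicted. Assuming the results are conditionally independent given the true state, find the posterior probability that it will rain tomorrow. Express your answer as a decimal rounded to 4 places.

With H the event that it will rain tomorrow, the joint likelihood of the observed sequence is P(data|H) = 0.832·0.832·0.832 = 0.57593 and P(data|¬H) = 0.258·0.258·0.258 = 0.017174.
Bayes: P(H|data) = 0.244·0.57593 / (0.244·0.57593 + 0.756·0.017174) = 0.14053/0.15351 = 0.9154.

Posterior P(H) ≈ 0.9154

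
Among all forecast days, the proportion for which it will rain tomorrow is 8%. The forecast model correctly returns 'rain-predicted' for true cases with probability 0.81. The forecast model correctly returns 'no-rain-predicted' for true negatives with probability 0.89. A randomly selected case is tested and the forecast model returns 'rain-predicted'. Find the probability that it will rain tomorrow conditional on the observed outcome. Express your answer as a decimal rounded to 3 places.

P(H | E) ≈ 0.390

Let H be the event that it will rain tomorrow. P(H) = 0.08, so P(¬H) = 0.92. With E the 'rain-predicted' result, P(E|H) = 0.81 and P(E|¬H) = 0.11.
P(E) = 0.81·0.08 + 0.11·0.92 = 0.064800 + 0.10120 = 0.16600.
By Bayes' theorem, P(H|E) = 0.064800 / 0.16600 = 0.390.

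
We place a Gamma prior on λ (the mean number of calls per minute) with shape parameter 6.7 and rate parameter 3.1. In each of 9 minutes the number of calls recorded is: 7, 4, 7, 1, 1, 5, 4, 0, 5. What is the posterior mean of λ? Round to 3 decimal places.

Posterior mean ≈ 3.364

Total count ∑xᵢ = 34 over n = 9 minutes.
Gamma is conjugate to the Poisson likelihood: posterior is Gamma(shape = 6.7+34 = 40.7, rate = 3.1+9 = 12.1).
Posterior mean = shape/rate = 40.7/12.1 = 3.364.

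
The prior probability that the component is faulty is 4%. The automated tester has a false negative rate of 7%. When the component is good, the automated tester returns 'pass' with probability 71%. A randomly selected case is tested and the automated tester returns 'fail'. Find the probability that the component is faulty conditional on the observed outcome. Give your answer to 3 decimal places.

Write H for 'the component is faulty'. Prior odds H:¬H = 0.04/0.96 = 0.041667. For the 'fail' outcome, the likelihood ratio is 0.93/0.29 = 3.2069.
Posterior odds = 0.041667 × 3.2069 = 0.13362, so P(H|E) = 0.13362/(1+0.13362) = 0.118.

P(H | E) ≈ 0.118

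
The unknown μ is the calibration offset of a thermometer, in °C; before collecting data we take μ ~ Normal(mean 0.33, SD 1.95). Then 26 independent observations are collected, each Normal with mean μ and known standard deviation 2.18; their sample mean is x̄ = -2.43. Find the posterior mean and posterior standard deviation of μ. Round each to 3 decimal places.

Posterior mean ≈ -2.303; posterior SD ≈ 0.418

With known σ, the Normal prior is conjugate. Weight on the data is w = (n/σ²)/(n/σ² + 1/τ₀²) = 5.47092/(5.47092+0.262985) = 0.95414.
Posterior mean = w·x̄ + (1−w)·μ₀ = 0.95414·-2.43 + 0.045865·0.33 = -2.303. Posterior variance = 1/(5.47092+0.262985) = 0.174401, so SD = 0.418.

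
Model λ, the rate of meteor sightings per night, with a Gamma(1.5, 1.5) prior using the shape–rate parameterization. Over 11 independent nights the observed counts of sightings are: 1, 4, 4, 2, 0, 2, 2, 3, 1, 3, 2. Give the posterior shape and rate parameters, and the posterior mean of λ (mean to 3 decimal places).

Posterior: Gamma(shape=25.5, rate=12.5); mean ≈ 2.040

Total count ∑xᵢ = 24 over n = 11 nights.
Gamma is conjugate to the Poisson likelihood: posterior is Gamma(shape = 1.5+24 = 25.5, rate = 1.5+11 = 12.5).
Posterior mean = shape/rate = 25.5/12.5 = 2.040.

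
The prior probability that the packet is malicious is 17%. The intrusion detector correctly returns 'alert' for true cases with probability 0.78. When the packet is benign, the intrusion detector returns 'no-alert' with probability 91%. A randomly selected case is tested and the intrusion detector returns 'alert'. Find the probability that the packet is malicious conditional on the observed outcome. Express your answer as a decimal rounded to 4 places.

P(H | E) ≈ 0.6397

Let H be the event that the packet is malicious. P(H) = 0.17, so P(¬H) = 0.83. With E the 'alert' result, P(E|H) = 0.78 and P(E|¬H) = 0.09.
P(E) = 0.78·0.17 + 0.09·0.83 = 0.13260 + 0.074700 = 0.20730.
By Bayes' theorem, P(H|E) = 0.13260 / 0.20730 = 0.6397.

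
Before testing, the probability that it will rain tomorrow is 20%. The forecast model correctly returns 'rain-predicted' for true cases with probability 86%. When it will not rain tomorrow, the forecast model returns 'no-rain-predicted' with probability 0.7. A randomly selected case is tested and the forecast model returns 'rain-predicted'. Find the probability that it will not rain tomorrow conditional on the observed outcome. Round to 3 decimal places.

P(¬H | E) ≈ 0.583

Write H for 'it will rain tomorrow'. Prior odds H:¬H = 0.2/0.8 = 0.25000. For the 'rain-predicted' outcome, the likelihood ratio is 0.86/0.3 = 2.8667.
Posterior odds = 0.25000 × 2.8667 = 0.71667, so P(H|E) = 0.71667/(1+0.71667) = 0.417. Then P(¬H|E) = 1 − 0.417 = 0.583.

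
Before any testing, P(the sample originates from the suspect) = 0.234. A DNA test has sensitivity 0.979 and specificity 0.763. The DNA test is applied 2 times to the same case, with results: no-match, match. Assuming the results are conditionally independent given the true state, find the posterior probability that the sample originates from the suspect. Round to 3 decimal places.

Posterior P(H) ≈ 0.034

With H the event that the sample originates from the suspect, the joint likelihood of the observed sequence is P(data|H) = 0.021·0.979 = 0.020559 and P(data|¬H) = 0.763·0.237 = 0.18083.
Bayes: P(H|data) = 0.234·0.020559 / (0.234·0.020559 + 0.766·0.18083) = 0.0048108/0.14333 = 0.0336.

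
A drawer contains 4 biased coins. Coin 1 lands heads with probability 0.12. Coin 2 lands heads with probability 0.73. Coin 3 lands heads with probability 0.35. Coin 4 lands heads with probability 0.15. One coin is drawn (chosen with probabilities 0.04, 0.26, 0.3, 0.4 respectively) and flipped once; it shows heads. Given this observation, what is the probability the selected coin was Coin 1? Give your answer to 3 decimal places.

Posterior probability ≈ 0.013

Tabulate prior·likelihood by source: [1] prior 0.04, lik 0.12, product 0.004800; [2] prior 0.26, lik 0.73, product 0.1898; [3] prior 0.3, lik 0.35, product 0.1050; [4] prior 0.4, lik 0.15, product 0.06000.
Normalizing constant = 0.35960; the posterior for Coin 1 is its product over the sum, 0.004800/0.35960 = 0.013.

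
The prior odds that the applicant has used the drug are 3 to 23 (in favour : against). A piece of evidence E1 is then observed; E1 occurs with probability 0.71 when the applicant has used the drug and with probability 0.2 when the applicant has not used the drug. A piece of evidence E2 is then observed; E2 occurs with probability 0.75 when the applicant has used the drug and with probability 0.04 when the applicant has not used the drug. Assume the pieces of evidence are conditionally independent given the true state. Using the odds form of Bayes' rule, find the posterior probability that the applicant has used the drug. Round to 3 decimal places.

Posterior probability ≈ 0.897

Prior odds = 3/23 = 0.13043. In log-odds, ln(0.13043) = -2.0369.
Add log likelihood ratios: ln(3.5500) + ln(18.750) = 4.1981.
Posterior log-odds = 2.1613, so posterior odds = exp(2.1613) = 8.6821. Converting, P(H|E) = 8.6821/9.6821 = 0.897.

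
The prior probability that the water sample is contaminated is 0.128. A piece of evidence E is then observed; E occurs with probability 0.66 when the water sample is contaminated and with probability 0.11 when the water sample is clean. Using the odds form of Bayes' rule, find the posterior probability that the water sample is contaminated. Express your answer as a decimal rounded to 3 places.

Posterior probability ≈ 0.468

Prior odds = 0.128/(1−0.128) = 0.14679. In log-odds, ln(0.14679) = -1.9188.
Add log likelihood ratio: ln(6.0000) = 1.7918.
Posterior log-odds = -0.12700, so posterior odds = exp(-0.12700) = 0.88073. Converting, P(H|E) = 0.88073/1.8807 = 0.468.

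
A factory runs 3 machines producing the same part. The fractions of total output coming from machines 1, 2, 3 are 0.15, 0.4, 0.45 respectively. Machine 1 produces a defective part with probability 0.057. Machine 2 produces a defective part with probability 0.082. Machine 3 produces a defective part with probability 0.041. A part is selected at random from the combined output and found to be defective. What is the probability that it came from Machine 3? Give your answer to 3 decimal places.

Posterior probability ≈ 0.309

P(defective|M1) = 0.057; P(defective|M2) = 0.082; P(defective|M3) = 0.041.
Prior × likelihood for each source: 0.15·0.057=0.008550, 0.4·0.082=0.03280, 0.45·0.041=0.01845. Summing gives P(defective) = 0.059800.
P(Machine 3 | defective) = 0.01845 / 0.059800 = 0.309.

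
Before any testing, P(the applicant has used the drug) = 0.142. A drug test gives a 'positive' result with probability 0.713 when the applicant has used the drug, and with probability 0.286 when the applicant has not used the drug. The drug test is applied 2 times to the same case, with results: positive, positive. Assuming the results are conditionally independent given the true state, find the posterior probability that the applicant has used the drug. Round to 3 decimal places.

Posterior P(H) ≈ 0.507

Let H be the event that the applicant has used the drug; start with P(H) = 0.142. P('positive'|H) = 0.713, P('positive'|¬H) = 0.286.
Update on result 1 ('positive'): P(H) ← 0.713·0.1420 / (0.713·0.1420 + 0.286·0.8580) = 0.10125/0.34663 = 0.2921.
Update on result 2 ('positive'): P(H) ← 0.713·0.2921 / (0.713·0.2921 + 0.286·0.7079) = 0.20826/0.41072 = 0.5071.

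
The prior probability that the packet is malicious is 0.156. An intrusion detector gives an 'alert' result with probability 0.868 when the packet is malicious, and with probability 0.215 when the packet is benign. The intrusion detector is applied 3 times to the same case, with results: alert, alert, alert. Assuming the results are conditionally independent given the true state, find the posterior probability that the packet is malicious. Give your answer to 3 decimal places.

Let H be the event that the packet is malicious; start with P(H) = 0.156. P('alert'|H) = 0.868, P('alert'|¬H) = 0.215.
Update on result 1 ('alert'): P(H) ← 0.868·0.1560 / (0.868·0.1560 + 0.215·0.8440) = 0.13541/0.31687 = 0.4273.
Update on result 2 ('alert'): P(H) ← 0.868·0.4273 / (0.868·0.4273 + 0.215·0.5727) = 0.37092/0.49405 = 0.7508.
Update on result 3 ('alert'): P(H) ← 0.868·0.7508 / (0.868·0.7508 + 0.215·0.2492) = 0.65168/0.70526 = 0.9240.

Posterior P(H) ≈ 0.924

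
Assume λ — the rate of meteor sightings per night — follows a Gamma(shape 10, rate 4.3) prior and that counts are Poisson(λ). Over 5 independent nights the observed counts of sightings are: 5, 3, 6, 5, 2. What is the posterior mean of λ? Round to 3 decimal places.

The Poisson likelihood adds the total count to the shape and the number of exposure periods to the rate. Here ∑xᵢ = 21 and n = 5, so shape 10→31 and rate 4.3→9.3.
E[λ | data] = 31/9.3 = 3.333.

Posterior mean ≈ 3.333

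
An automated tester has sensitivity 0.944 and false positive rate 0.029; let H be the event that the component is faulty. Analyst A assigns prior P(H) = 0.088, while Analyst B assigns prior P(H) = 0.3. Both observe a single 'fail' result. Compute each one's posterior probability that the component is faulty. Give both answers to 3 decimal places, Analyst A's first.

The likelihood ratio for a 'fail' result is 0.944/0.029 = 32.552.
Analyst A: prior odds 0.088/0.912 = 0.096491; posterior odds 3.1410; posterior probability 0.759.
Analyst B: prior odds 0.3/0.7 = 0.42857; posterior odds 13.951; posterior probability 0.933.

Analyst A: 0.759; Analyst B: 0.933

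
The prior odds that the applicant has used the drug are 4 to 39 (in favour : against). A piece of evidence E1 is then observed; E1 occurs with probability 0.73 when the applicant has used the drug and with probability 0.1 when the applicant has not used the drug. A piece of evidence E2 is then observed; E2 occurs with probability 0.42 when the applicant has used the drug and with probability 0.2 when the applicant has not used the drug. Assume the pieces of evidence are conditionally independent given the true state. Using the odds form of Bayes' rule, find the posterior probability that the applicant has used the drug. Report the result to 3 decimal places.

Posterior probability ≈ 0.611

Prior odds = 4/39 = 0.10256. In log-odds, ln(0.10256) = -2.2773.
Add log likelihood ratios: ln(7.3000) + ln(2.1000) = 2.7298.
Posterior log-odds = 0.45254, so posterior odds = exp(0.45254) = 1.5723. Converting, P(H|E) = 1.5723/2.5723 = 0.611.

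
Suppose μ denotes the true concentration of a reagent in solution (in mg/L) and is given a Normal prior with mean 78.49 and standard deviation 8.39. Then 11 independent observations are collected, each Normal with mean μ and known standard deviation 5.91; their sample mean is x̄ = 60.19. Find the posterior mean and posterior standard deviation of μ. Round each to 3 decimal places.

Posterior mean ≈ 60.980; posterior SD ≈ 1.743

With known σ, the Normal prior is conjugate. Weight on the data is w = (n/σ²)/(n/σ² + 1/τ₀²) = 0.314933/(0.314933+0.0142061) = 0.95684.
Posterior mean = w·x̄ + (1−w)·μ₀ = 0.95684·60.19 + 0.043162·78.49 = 60.980. Posterior variance = 1/(0.314933+0.0142061) = 3.03823, so SD = 1.743.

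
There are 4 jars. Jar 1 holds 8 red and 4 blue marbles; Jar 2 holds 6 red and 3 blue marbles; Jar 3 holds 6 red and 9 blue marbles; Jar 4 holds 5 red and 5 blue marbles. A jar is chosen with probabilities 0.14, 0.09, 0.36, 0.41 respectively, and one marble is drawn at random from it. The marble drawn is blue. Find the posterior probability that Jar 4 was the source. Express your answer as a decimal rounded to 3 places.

Tabulate prior·likelihood by source: [1] prior 0.14, lik 0.3333, product 0.04667; [2] prior 0.09, lik 0.3333, product 0.03000; [3] prior 0.36, lik 0.6, product 0.2160; [4] prior 0.41, lik 0.5, product 0.2050.
Normalizing constant = 0.49767; the posterior for Jar 4 is its product over the sum, 0.2050/0.49767 = 0.412.

Posterior probability ≈ 0.412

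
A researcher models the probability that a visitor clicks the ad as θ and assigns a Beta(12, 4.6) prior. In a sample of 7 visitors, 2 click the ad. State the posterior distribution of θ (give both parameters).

The binomial likelihood is conjugate to the Beta prior: with 2 successes and 5 failures, the posterior is Beta(12+2, 4.6+5) = Beta(14, 9.6).

Posterior: Beta(14, 9.6)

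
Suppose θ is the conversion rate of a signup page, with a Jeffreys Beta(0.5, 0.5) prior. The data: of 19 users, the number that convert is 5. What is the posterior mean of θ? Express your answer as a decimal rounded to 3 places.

Posterior mean ≈ 0.275

Observing 5 successes and 14 failures updates Beta(0.5, 0.5) by adding the success and failure counts to the two shape parameters: α = 0.5+5 = 5.5, β = 0.5+14 = 14.5.
E[θ | data] = 5.5/(5.5+14.5) = 0.275.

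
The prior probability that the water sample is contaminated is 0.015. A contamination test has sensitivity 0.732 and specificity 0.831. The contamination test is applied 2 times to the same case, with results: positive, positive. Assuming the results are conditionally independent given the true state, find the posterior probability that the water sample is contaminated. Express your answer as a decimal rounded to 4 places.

Posterior P(H) ≈ 0.2222

Let H be the event that the water sample is contaminated; start with P(H) = 0.015. P('positive'|H) = 0.732, P('positive'|¬H) = 0.169.
Update on result 1 ('positive'): P(H) ← 0.732·0.0150 / (0.732·0.0150 + 0.169·0.9850) = 0.010980/0.17744 = 0.0619.
Update on result 2 ('positive'): P(H) ← 0.732·0.0619 / (0.732·0.0619 + 0.169·0.9381) = 0.045295/0.20384 = 0.2222.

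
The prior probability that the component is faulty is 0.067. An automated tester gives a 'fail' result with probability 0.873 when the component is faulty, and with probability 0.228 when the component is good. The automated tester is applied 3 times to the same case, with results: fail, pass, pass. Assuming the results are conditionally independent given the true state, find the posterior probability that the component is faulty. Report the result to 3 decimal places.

With H the event that the component is faulty, the joint likelihood of the observed sequence is P(data|H) = 0.873·0.127·0.127 = 0.014081 and P(data|¬H) = 0.228·0.772·0.772 = 0.13588.
Bayes: P(H|data) = 0.067·0.014081 / (0.067·0.014081 + 0.933·0.13588) = 0.00094340/0.12772 = 0.0074.

Posterior P(H) ≈ 0.007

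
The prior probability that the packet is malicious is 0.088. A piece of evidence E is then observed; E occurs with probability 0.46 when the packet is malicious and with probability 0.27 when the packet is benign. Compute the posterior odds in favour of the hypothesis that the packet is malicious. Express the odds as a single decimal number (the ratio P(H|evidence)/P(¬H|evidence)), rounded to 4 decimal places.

Posterior odds ≈ 0.1644

Prior odds = 0.088/(1−0.088) = 0.096491.
Likelihood ratio for E = 0.46/0.27 = 1.7037.
Posterior odds = prior odds × LR = 0.16439.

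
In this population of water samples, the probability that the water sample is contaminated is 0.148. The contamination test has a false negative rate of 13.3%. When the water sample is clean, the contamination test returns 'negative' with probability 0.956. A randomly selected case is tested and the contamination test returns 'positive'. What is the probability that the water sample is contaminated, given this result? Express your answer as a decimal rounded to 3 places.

Let H be the event that the water sample is contaminated. P(H) = 0.148, so P(¬H) = 0.852. With E the 'positive' result, P(E|H) = 0.867 and P(E|¬H) = 0.044.
P(E) = 0.867·0.148 + 0.044·0.852 = 0.12832 + 0.037488 = 0.16580.
By Bayes' theorem, P(H|E) = 0.12832 / 0.16580 = 0.774.

P(H | E) ≈ 0.774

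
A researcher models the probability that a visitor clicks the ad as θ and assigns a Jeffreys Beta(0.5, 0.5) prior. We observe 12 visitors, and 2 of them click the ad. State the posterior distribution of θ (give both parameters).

The binomial likelihood is conjugate to the Beta prior: with 2 successes and 10 failures, the posterior is Beta(0.5+2, 0.5+10) = Beta(2.5, 10.5).

Posterior: Beta(2.5, 10.5)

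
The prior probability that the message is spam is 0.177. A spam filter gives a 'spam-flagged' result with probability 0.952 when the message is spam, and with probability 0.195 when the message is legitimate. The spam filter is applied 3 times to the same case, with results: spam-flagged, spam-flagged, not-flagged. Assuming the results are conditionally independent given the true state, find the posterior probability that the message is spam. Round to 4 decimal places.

With H the event that the message is spam, the joint likelihood of the observed sequence is P(data|H) = 0.952·0.952·0.048 = 0.043503 and P(data|¬H) = 0.195·0.195·0.805 = 0.030610.
Bayes: P(H|data) = 0.177·0.043503 / (0.177·0.043503 + 0.823·0.030610) = 0.0077000/0.032892 = 0.2341.

Posterior P(H) ≈ 0.2341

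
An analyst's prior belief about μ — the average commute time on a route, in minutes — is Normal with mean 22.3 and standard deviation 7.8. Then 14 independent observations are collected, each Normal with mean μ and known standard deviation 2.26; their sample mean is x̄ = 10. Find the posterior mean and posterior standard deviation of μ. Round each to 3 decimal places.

Posterior mean ≈ 10.073; posterior SD ≈ 0.602

With known σ, the Normal prior is conjugate. Weight on the data is w = (n/σ²)/(n/σ² + 1/τ₀²) = 2.74101/(2.74101+0.0164366) = 0.99404.
Posterior mean = w·x̄ + (1−w)·μ₀ = 0.99404·10 + 0.0059608·22.3 = 10.073. Posterior variance = 1/(2.74101+0.0164366) = 0.362654, so SD = 0.602.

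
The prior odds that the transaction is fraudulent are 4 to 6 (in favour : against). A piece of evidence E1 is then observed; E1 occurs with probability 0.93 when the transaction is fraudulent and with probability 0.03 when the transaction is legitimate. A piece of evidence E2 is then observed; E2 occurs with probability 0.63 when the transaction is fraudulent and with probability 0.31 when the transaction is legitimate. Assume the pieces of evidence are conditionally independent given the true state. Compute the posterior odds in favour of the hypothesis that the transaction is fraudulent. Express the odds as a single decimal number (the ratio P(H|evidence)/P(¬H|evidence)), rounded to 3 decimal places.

Posterior odds ≈ 42.000

Prior odds = 4/6 = 0.66667. In log-odds, ln(0.66667) = -0.40547.
Add log likelihood ratios: ln(31.000) + ln(2.0323) = 4.1431.
Posterior log-odds = 3.7377, so posterior odds = exp(3.7377) = 42.000.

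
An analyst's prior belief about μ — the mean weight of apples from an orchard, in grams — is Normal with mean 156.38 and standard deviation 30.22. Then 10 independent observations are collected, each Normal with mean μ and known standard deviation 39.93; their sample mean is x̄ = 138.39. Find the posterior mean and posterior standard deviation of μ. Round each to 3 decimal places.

Prior precision 1/τ₀² = 1/30.22² = 0.00109499; data precision n/σ² = 10/39.93² = 0.00627193.
Posterior precision = 0.00109499 + 0.00627193 = 0.00736692, giving posterior SD = 1/√0.00736692 = 11.651.
Posterior mean = (0.00109499·156.38 + 0.00627193·138.39) / 0.00736692 = 141.064.

Posterior mean ≈ 141.064; posterior SD ≈ 11.651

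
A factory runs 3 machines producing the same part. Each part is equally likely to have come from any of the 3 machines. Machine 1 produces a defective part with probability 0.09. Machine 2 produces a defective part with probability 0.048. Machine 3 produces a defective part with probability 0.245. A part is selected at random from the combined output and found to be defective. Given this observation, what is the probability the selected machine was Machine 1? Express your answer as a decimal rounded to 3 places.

Tabulate prior·likelihood by source: [1] prior 0.333333, lik 0.09, product 0.03000; [2] prior 0.333333, lik 0.048, product 0.01600; [3] prior 0.333333, lik 0.245, product 0.08167.
Normalizing constant = 0.12767; the posterior for Machine 1 is its product over the sum, 0.03000/0.12767 = 0.235.

Posterior probability ≈ 0.235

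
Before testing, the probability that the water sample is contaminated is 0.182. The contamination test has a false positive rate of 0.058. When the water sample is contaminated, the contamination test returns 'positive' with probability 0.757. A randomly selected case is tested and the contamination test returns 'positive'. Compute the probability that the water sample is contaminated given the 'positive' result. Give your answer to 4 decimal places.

Let H be the event that the water sample is contaminated. P(H) = 0.182, so P(¬H) = 0.818. With E the 'positive' result, P(E|H) = 0.757 and P(E|¬H) = 0.058.
P(E) = 0.757·0.182 + 0.058·0.818 = 0.13777 + 0.047444 = 0.18522.
By Bayes' theorem, P(H|E) = 0.13777 / 0.18522 = 0.7438.

P(H | E) ≈ 0.7438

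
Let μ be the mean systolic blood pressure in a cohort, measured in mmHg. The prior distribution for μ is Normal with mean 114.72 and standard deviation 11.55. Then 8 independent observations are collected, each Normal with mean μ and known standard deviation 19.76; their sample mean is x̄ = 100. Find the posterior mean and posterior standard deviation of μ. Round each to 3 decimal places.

Prior precision 1/τ₀² = 1/11.55² = 0.00749611; data precision n/σ² = 8/19.76² = 0.0204888.
Posterior precision = 0.00749611 + 0.0204888 = 0.0279849, giving posterior SD = 1/√0.0279849 = 5.978.
Posterior mean = (0.00749611·114.72 + 0.0204888·100) / 0.0279849 = 103.943.

Posterior mean ≈ 103.943; posterior SD ≈ 5.978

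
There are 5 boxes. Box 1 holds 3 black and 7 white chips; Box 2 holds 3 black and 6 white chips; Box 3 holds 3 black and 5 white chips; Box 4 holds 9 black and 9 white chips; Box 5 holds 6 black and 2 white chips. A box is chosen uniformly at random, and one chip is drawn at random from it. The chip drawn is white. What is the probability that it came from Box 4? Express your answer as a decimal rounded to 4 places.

Tabulate prior·likelihood by source: [1] prior 0.2, lik 0.7, product 0.1400; [2] prior 0.2, lik 0.6667, product 0.1333; [3] prior 0.2, lik 0.625, product 0.1250; [4] prior 0.2, lik 0.5, product 0.1000; [5] prior 0.2, lik 0.25, product 0.05000.
Normalizing constant = 0.54833; the posterior for Box 4 is its product over the sum, 0.1000/0.54833 = 0.1824.

Posterior probability ≈ 0.1824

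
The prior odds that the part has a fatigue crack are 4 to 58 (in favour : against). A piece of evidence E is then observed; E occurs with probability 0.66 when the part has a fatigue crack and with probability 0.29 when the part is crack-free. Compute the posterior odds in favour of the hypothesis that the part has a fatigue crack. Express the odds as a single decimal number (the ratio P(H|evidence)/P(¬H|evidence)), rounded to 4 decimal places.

Prior odds = 4/58 = 0.068966.
Likelihood ratio for E = 0.66/0.29 = 2.2759.
Posterior odds = prior odds × LR = 0.15696.

Posterior odds ≈ 0.1570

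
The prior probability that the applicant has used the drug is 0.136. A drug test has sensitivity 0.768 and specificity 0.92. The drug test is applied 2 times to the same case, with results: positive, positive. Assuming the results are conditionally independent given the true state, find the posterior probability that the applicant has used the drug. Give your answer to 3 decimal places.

With H the event that the applicant has used the drug, the joint likelihood of the observed sequence is P(data|H) = 0.768·0.768 = 0.58982 and P(data|¬H) = 0.08·0.08 = 0.0064000.
Bayes: P(H|data) = 0.136·0.58982 / (0.136·0.58982 + 0.864·0.0064000) = 0.080216/0.085746 = 0.9355.

Posterior P(H) ≈ 0.936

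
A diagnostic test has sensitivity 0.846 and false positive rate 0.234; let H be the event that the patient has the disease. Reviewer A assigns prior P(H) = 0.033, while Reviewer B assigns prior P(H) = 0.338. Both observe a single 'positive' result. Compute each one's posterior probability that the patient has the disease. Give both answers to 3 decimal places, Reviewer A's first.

The likelihood ratio for a 'positive' result is 0.846/0.234 = 3.6154.
Reviewer A: prior odds 0.033/0.967 = 0.034126; posterior odds 0.12338; posterior probability 0.110.
Reviewer B: prior odds 0.338/0.662 = 0.51057; posterior odds 1.8459; posterior probability 0.649.

Reviewer A: 0.110; Reviewer B: 0.649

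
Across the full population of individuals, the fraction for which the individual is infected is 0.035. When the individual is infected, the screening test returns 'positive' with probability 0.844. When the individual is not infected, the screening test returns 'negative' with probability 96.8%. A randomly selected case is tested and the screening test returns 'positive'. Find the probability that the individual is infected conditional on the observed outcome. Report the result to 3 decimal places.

P(H | E) ≈ 0.489

Let H be the event that the individual is infected. P(H) = 0.035, so P(¬H) = 0.965. With E the 'positive' result, P(E|H) = 0.844 and P(E|¬H) = 0.032.
P(E) = 0.844·0.035 + 0.032·0.965 = 0.029540 + 0.030880 = 0.060420.
By Bayes' theorem, P(H|E) = 0.029540 / 0.060420 = 0.489.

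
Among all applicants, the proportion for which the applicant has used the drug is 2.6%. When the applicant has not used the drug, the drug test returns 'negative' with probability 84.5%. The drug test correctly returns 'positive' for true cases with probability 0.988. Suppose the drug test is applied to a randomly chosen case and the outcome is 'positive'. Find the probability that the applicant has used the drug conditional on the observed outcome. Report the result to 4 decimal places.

P(H | E) ≈ 0.1454

Write H for 'the applicant has used the drug'. Prior odds H:¬H = 0.026/0.974 = 0.026694. For the 'positive' outcome, the likelihood ratio is 0.988/0.155 = 6.3742.
Posterior odds = 0.026694 × 6.3742 = 0.17015, so P(H|E) = 0.17015/(1+0.17015) = 0.1454.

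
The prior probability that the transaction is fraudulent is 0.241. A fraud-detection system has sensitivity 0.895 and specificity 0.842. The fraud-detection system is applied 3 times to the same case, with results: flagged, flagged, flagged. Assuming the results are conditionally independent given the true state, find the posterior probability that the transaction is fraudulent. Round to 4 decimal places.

With H the event that the transaction is fraudulent, the joint likelihood of the observed sequence is P(data|H) = 0.895·0.895·0.895 = 0.71692 and P(data|¬H) = 0.158·0.158·0.158 = 0.0039443.
Bayes: P(H|data) = 0.241·0.71692 / (0.241·0.71692 + 0.759·0.0039443) = 0.17278/0.17577 = 0.9830.

Posterior P(H) ≈ 0.9830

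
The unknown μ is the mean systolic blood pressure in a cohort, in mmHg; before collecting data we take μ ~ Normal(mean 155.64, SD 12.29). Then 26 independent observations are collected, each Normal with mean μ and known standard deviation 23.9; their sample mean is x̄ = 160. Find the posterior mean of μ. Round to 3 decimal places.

With known σ, the Normal prior is conjugate. Weight on the data is w = (n/σ²)/(n/σ² + 1/τ₀²) = 0.0455174/(0.0455174+0.00662058) = 0.87302.
Posterior mean = w·x̄ + (1−w)·μ₀ = 0.87302·160 + 0.12698·155.64 = 159.446.

Posterior mean ≈ 159.446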